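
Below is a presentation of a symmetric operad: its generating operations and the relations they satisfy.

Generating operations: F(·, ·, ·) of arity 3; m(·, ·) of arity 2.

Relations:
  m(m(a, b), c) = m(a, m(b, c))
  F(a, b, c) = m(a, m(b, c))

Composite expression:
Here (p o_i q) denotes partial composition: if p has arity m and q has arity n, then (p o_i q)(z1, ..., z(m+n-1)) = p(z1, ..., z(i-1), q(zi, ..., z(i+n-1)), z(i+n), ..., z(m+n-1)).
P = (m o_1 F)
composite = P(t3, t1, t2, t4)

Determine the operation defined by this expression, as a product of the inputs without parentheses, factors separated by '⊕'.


t3 ⊕ t1 ⊕ t2 ⊕ t4

All parenthesizations of m agree; list the t-inputs left to right.
F(t3, t1, t2) spells out as t3 ⊕ t1 ⊕ t2
m(F(t3, t1, t2), t4) spells out as t3 ⊕ t1 ⊕ t2 ⊕ t4


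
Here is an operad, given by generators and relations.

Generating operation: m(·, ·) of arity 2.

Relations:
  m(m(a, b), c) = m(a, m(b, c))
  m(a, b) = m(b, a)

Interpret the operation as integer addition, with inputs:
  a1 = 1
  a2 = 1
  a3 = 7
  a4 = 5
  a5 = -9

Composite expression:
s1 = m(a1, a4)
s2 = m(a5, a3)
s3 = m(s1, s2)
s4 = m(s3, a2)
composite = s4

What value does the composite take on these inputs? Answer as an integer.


m(a1, a4) = 6
m(a5, a3) = -2
m(m(a1, a4), m(a5, a3)) = 4
m(m(m(a1, a4), m(a5, a3)), a2) = 5

5


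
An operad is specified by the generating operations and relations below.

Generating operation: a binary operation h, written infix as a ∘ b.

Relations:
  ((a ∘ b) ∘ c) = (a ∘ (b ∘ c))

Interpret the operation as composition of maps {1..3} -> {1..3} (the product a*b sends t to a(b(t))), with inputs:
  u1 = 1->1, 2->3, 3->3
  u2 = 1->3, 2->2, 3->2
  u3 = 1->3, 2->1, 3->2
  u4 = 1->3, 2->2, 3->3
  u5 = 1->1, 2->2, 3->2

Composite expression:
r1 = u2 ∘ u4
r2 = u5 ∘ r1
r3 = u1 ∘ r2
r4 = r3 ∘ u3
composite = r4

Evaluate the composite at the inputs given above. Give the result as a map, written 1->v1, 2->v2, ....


1->3, 2->3, 3->3

(u2 ∘ u4) = 1->2, 2->2, 3->2
(u5 ∘ (u2 ∘ u4)) = 1->2, 2->2, 3->2
(u1 ∘ (u5 ∘ (u2 ∘ u4))) = 1->3, 2->3, 3->3
((u1 ∘ (u5 ∘ (u2 ∘ u4))) ∘ u3) = 1->3, 2->3, 3->3


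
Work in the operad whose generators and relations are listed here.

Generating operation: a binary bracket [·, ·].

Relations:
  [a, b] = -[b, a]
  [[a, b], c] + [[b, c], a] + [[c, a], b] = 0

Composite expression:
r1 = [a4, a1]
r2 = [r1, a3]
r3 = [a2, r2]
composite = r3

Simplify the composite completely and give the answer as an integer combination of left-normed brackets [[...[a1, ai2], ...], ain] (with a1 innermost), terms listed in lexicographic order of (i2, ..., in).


Left-normed coefficients sit on the a1-initial expansion words.
Composite bracket: [a2, [[a4, a1], a3]]
Each bracket splits as ab - ba, giving 8 signed words (2^3 = 8).
Words beginning with a1 determine it all:
  sign of a1a4a3a2 is +1, so it contributes +[[[a1, a4], a3], a2]

[[[a1, a4], a3], a2]


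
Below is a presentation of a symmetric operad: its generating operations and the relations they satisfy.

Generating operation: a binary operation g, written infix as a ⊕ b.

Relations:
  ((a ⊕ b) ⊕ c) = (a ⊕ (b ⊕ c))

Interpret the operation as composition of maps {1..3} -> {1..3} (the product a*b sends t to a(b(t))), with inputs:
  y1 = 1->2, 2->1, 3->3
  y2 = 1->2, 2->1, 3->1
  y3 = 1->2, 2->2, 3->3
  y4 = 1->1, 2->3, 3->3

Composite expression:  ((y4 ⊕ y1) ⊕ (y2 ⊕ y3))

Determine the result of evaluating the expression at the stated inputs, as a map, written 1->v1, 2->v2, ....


1->3, 2->3, 3->3


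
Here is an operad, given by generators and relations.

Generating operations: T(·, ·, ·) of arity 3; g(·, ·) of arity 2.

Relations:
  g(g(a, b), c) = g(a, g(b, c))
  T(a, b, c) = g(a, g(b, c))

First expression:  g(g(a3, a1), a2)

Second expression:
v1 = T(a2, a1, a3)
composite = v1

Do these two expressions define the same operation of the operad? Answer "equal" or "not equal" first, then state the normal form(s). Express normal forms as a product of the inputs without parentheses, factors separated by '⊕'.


not equal; the first gives a3 ⊕ a1 ⊕ a2 and the second a2 ⊕ a1 ⊕ a3

The first expression, normalized: a3 ⊕ a1 ⊕ a2
The second expression, normalized: a2 ⊕ a1 ⊕ a3
They disagree, so not equal.


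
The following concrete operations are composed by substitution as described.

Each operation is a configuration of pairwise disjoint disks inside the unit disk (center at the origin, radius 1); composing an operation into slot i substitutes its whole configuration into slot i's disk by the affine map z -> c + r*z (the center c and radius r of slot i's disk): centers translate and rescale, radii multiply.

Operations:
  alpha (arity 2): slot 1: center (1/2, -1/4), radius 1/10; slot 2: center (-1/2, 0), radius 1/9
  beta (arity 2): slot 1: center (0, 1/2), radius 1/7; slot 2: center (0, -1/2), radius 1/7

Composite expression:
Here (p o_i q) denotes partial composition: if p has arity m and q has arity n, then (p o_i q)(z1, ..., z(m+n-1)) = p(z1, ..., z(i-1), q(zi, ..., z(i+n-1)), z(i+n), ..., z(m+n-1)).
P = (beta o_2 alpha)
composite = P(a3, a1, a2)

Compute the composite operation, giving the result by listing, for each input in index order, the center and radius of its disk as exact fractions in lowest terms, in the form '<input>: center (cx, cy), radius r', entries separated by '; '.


Nesting under beta composes maps z -> c + r*z down each a-path.
input a3: composing its 1 substitution step yields center (0, 1/2), radius 1/7
input a1: composing its 2 substitution steps yields center (1/14, -15/28), radius 1/70
input a2: composing its 2 substitution steps yields center (-1/14, -1/2), radius 1/63

a1: center (1/14, -15/28), radius 1/70; a2: center (-1/14, -1/2), radius 1/63; a3: center (0, 1/2), radius 1/7


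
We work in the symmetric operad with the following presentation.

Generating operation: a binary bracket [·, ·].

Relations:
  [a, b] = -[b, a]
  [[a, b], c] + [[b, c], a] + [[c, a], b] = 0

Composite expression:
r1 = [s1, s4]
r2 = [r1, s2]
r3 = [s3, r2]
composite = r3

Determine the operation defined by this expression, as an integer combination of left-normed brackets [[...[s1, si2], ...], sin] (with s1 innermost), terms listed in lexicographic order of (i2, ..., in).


A multilinear Lie element is pinned by s1-initial words (s1 innermost).
Composite bracket: [s3, [[s1, s4], s2]]
Each bracket splits as ab - ba, giving 8 signed words (2^3 = 8).
Collect the words opening with s1:
  word s1s4s2s3 has sign -1, contributing -[[[s1, s4], s2], s3]

-[[[s1, s4], s2], s3]


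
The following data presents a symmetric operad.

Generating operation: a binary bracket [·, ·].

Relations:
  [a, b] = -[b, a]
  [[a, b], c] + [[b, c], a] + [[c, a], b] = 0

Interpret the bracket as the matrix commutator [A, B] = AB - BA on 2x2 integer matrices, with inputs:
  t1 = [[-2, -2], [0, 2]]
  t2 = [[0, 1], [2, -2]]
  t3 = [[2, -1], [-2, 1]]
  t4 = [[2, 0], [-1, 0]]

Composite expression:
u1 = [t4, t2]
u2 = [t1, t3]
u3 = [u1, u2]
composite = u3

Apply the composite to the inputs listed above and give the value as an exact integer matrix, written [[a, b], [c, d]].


[[20, -4], [-32, -20]]

[t4, t2] = [[1, 2], [-6, -1]]
[t1, t3] = [[4, 6], [-8, -4]]
[[t4, t2], [t1, t3]] = [[20, -4], [-32, -20]]


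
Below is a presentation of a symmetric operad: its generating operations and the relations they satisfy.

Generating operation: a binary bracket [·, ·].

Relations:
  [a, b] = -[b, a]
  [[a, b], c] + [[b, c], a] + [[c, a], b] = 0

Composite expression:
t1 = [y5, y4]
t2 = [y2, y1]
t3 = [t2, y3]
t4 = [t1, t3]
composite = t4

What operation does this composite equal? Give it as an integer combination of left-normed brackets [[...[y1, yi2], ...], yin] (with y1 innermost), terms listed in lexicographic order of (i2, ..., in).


-[[[[y1, y2], y3], y4], y5] + [[[[y1, y2], y3], y5], y4]

Expand each bracket as ab - ba; the y1-initial words give the coefficients.
Composite bracket: [[y5, y4], [[y2, y1], y3]]
Applying ab - ba throughout gives 16 signed words (2^4 = 16).
Words beginning with y1 determine it all:
  sign of y1y2y3y4y5 is -1, so it contributes -[[[[y1, y2], y3], y4], y5]
  sign of y1y2y3y5y4 is +1, so it contributes +[[[[y1, y2], y3], y5], y4]


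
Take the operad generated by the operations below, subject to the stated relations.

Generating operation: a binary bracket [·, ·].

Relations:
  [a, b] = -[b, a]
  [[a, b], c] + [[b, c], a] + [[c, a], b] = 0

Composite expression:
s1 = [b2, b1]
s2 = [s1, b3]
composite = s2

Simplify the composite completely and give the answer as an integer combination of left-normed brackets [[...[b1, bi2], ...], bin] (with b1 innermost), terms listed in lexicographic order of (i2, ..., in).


-[[b1, b2], b3]

Antisymmetry and Jacobi reduce to b1-anchored left-normed brackets.
Composite bracket: [[b2, b1], b3]
Applying ab - ba throughout gives 4 signed words (2^2 = 4).
Words beginning with b1 determine it all:
  the word b1b2b3 carries sign -1 and contributes -[[b1, b2], b3]


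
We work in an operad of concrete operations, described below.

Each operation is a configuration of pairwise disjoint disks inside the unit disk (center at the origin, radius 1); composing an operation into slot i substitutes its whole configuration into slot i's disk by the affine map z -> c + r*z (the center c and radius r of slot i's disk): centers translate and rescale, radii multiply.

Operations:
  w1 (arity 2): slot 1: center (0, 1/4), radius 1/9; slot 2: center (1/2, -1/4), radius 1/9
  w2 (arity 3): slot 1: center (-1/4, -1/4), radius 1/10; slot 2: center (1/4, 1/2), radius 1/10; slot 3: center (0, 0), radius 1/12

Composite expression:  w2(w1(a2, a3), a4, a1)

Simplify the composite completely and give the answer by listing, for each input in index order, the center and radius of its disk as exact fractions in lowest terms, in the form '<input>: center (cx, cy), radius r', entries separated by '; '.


Affine substitution under w2: radii multiply and a-centers shift.
for a2, the 2-step affine chain lands on center (-1/4, -9/40), radius 1/90
for a3, the 2-step affine chain lands on center (-1/5, -11/40), radius 1/90
for a4, the 1-step affine chain lands on center (1/4, 1/2), radius 1/10
for a1, the 1-step affine chain lands on center (0, 0), radius 1/12

a1: center (0, 0), radius 1/12; a2: center (-1/4, -9/40), radius 1/90; a3: center (-1/5, -11/40), radius 1/90; a4: center (1/4, 1/2), radius 1/10


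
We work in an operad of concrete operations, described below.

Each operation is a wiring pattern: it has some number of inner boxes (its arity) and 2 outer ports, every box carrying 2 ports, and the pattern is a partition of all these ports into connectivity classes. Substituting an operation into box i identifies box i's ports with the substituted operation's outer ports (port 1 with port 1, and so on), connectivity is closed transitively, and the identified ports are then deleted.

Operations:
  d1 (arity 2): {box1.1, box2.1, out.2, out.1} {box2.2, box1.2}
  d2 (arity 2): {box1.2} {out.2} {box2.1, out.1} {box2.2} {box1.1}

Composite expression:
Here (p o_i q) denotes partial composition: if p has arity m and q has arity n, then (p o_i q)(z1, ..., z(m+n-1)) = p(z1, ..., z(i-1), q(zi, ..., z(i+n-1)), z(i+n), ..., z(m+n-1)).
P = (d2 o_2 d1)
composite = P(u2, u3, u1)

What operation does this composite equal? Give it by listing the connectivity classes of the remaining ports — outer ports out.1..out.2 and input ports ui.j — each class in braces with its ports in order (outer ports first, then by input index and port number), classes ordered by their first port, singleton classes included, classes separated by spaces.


{out.1, u1.1, u3.1} {out.2} {u1.2, u3.2} {u2.1} {u2.2}

Reachability decides: close wires over d2-identified ports.
composing d1 on (u3, u1), with out.j its own outer ports: {out.1, out.2, u1.1, u3.1} {u1.2, u3.2}
composing d2 on (u2, u3, u1), with out.j its own outer ports: {out.1, u1.1, u3.1} {out.2} {u1.2, u3.2} {u2.1} {u2.2}


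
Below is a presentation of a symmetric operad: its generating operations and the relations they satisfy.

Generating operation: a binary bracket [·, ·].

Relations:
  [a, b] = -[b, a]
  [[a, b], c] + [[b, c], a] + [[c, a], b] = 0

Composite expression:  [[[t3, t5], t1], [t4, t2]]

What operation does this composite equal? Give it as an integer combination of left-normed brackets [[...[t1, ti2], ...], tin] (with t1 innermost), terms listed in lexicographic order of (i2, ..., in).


[[[[t1, t3], t5], t2], t4] - [[[[t1, t3], t5], t4], t2] - [[[[t1, t5], t3], t2], t4] + [[[[t1, t5], t3], t4], t2]

Antisymmetry and Jacobi reduce to t1-anchored left-normed brackets.
Composite bracket: [[[t3, t5], t1], [t4, t2]]
Each bracket splits as ab - ba, giving 16 signed words (2^4 = 16).
Only words starting with t1 matter:
  word t1t3t5t2t4 has sign +1, contributing +[[[[t1, t3], t5], t2], t4]
  word t1t3t5t4t2 has sign -1, contributing -[[[[t1, t3], t5], t4], t2]
  word t1t5t3t2t4 has sign -1, contributing -[[[[t1, t5], t3], t2], t4]
  word t1t5t3t4t2 has sign +1, contributing +[[[[t1, t5], t3], t4], t2]


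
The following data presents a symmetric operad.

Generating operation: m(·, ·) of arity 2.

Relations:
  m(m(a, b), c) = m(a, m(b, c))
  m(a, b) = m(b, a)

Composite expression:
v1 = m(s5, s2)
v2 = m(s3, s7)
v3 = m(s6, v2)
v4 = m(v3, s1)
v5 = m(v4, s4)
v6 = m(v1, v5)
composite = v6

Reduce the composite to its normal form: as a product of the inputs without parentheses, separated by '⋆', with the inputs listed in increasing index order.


s1 ⋆ s2 ⋆ s3 ⋆ s4 ⋆ s5 ⋆ s6 ⋆ s7

With m associative and commutative, the s-input set is all that matters.
m(s5, s2) unparenthesizes to s5 ⋆ s2
m(s3, s7) unparenthesizes to s3 ⋆ s7
m(s6, m(s3, s7)) unparenthesizes to s6 ⋆ s3 ⋆ s7
m(m(s6, m(s3, s7)), s1) unparenthesizes to s6 ⋆ s3 ⋆ s7 ⋆ s1
m(m(m(s6, m(s3, s7)), s1), s4) unparenthesizes to s6 ⋆ s3 ⋆ s7 ⋆ s1 ⋆ s4
m(m(s5, s2), m(m(m(s6, m(s3, s7)), s1), s4)) unparenthesizes to s5 ⋆ s2 ⋆ s6 ⋆ s3 ⋆ s7 ⋆ s1 ⋆ s4
rearranged into index order: s1 ⋆ s2 ⋆ s3 ⋆ s4 ⋆ s5 ⋆ s6 ⋆ s7


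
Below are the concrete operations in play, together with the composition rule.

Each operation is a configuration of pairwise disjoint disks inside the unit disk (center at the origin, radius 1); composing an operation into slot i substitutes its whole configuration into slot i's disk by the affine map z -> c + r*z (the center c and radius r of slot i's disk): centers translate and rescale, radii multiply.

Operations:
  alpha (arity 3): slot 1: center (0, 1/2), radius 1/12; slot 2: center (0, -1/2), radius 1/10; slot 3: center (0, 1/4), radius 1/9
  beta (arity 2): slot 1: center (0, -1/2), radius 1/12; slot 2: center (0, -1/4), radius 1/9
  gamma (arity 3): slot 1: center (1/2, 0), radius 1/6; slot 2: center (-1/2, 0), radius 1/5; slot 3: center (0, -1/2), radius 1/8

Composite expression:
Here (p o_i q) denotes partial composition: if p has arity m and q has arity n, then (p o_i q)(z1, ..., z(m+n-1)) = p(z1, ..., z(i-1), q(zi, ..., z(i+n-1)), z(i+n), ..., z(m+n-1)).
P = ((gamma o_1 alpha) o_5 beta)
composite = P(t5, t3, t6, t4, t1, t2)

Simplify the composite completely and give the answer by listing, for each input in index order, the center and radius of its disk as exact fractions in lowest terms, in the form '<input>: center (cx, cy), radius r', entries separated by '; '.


Follow each t-input down from gamma: c' goes to c + r*c', radius to r*r'.
for t5, the 2-step affine chain lands on center (1/2, 1/12), radius 1/72
for t3, the 2-step affine chain lands on center (1/2, -1/12), radius 1/60
for t6, the 2-step affine chain lands on center (1/2, 1/24), radius 1/54
for t4, the 1-step affine chain lands on center (-1/2, 0), radius 1/5
for t1, the 2-step affine chain lands on center (0, -9/16), radius 1/96
for t2, the 2-step affine chain lands on center (0, -17/32), radius 1/72

t1: center (0, -9/16), radius 1/96; t2: center (0, -17/32), radius 1/72; t3: center (1/2, -1/12), radius 1/60; t4: center (-1/2, 0), radius 1/5; t5: center (1/2, 1/12), radius 1/72; t6: center (1/2, 1/24), radius 1/54


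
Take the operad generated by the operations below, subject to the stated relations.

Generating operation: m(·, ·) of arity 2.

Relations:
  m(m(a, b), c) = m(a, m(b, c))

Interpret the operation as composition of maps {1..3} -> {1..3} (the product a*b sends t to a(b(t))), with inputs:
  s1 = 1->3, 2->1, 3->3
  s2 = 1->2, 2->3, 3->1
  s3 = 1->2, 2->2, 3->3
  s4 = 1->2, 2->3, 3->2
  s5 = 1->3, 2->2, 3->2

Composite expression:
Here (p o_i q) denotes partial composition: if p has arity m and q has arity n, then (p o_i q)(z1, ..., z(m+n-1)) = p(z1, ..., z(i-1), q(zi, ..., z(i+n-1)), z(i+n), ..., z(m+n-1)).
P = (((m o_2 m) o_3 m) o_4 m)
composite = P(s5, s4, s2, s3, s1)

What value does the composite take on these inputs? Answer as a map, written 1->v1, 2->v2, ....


1->2, 2->2, 3->2

m(s3, s1) = 1->3, 2->2, 3->3
m(s2, m(s3, s1)) = 1->1, 2->3, 3->1
m(s4, m(s2, m(s3, s1))) = 1->2, 2->2, 3->2
m(s5, m(s4, m(s2, m(s3, s1)))) = 1->2, 2->2, 3->2


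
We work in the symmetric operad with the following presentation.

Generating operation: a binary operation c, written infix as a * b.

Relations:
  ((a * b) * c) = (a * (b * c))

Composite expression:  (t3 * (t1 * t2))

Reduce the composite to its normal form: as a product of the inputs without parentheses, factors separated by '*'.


t3 * t1 * t2

All parenthesizations of c agree; list the t-inputs left to right.
(t1 * t2) linearizes to t1 * t2
(t3 * (t1 * t2)) linearizes to t3 * t1 * t2


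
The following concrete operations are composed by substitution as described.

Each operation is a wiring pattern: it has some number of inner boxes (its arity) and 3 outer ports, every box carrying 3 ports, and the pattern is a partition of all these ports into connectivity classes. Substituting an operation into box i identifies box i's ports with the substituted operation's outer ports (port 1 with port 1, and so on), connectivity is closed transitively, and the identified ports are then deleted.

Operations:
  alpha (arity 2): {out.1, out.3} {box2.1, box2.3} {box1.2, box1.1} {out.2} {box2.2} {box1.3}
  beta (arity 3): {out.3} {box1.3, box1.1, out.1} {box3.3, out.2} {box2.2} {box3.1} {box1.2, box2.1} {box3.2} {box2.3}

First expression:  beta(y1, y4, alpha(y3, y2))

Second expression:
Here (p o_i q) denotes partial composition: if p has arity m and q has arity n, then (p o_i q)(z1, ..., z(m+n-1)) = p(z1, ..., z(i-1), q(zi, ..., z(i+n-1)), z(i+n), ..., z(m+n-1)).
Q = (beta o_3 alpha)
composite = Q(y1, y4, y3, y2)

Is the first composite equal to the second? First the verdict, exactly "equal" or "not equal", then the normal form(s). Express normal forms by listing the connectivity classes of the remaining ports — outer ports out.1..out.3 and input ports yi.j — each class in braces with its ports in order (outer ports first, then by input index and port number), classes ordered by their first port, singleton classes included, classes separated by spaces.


equal; both compose to {out.1, y1.1, y1.3} {out.2} {out.3} {y1.2, y4.1} {y2.1, y2.3} {y2.2} {y3.1, y3.2} {y3.3} {y4.2} {y4.3}

The first composite normalizes to {out.1, y1.1, y1.3} {out.2} {out.3} {y1.2, y4.1} {y2.1, y2.3} {y2.2} {y3.1, y3.2} {y3.3} {y4.2} {y4.3}
The second composite normalizes to {out.1, y1.1, y1.3} {out.2} {out.3} {y1.2, y4.1} {y2.1, y2.3} {y2.2} {y3.1, y3.2} {y3.3} {y4.2} {y4.3}
One common form — equal.


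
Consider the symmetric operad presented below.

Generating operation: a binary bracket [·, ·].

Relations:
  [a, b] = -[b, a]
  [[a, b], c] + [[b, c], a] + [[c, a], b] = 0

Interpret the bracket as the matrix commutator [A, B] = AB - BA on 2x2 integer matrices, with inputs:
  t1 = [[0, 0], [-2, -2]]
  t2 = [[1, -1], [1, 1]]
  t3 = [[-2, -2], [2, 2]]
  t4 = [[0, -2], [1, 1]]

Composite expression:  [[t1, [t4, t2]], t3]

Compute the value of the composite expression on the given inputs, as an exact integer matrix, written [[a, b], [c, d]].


[t4, t2] = [[-1, 1], [1, 1]]
[t1, [t4, t2]] = [[2, 2], [2, -2]]
[[t1, [t4, t2]], t3] = [[8, 0], [-16, -8]]

[[8, 0], [-16, -8]]


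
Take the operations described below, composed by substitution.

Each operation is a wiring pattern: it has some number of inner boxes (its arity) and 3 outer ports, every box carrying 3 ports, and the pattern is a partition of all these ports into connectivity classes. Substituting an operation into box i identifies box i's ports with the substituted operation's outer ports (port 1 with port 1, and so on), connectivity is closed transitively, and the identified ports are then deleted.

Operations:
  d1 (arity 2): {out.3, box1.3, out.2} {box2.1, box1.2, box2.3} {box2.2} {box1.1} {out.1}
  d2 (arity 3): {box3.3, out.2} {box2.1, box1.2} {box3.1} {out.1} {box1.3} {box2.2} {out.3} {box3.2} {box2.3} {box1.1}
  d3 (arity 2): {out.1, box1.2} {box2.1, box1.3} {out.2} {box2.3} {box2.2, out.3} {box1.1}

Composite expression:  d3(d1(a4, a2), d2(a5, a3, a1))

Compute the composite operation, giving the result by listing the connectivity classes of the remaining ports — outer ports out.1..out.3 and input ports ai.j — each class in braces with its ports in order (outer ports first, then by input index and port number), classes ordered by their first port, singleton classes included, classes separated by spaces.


{out.1, a4.3} {out.2} {out.3, a1.3} {a1.1} {a1.2} {a2.1, a2.3, a4.2} {a2.2} {a3.1, a5.2} {a3.2} {a3.3} {a4.1} {a5.1} {a5.3}


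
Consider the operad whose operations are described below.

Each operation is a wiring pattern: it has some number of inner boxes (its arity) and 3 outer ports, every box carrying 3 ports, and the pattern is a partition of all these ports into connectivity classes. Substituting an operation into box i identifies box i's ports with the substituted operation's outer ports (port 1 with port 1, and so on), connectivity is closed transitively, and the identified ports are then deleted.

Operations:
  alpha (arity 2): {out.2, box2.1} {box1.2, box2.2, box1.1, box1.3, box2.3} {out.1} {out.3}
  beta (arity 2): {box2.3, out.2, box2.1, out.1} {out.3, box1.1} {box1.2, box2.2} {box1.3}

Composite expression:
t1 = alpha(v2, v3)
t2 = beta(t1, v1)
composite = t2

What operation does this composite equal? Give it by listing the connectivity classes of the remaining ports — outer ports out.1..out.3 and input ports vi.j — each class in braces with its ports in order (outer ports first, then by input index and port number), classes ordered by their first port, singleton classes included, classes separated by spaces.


Connectivity passes through glued beta-boundaries; trace each wire chain.
stage alpha: inputs (v2, v3), connectivity {out.1} {out.2, v3.1} {out.3} {v2.1, v2.2, v2.3, v3.2, v3.3}, out.j its boundary
stage beta: inputs (v2, v3, v1), connectivity {out.1, out.2, v1.1, v1.3} {out.3} {v1.2, v3.1} {v2.1, v2.2, v2.3, v3.2, v3.3}, out.j its boundary

{out.1, out.2, v1.1, v1.3} {out.3} {v1.2, v3.1} {v2.1, v2.2, v2.3, v3.2, v3.3}


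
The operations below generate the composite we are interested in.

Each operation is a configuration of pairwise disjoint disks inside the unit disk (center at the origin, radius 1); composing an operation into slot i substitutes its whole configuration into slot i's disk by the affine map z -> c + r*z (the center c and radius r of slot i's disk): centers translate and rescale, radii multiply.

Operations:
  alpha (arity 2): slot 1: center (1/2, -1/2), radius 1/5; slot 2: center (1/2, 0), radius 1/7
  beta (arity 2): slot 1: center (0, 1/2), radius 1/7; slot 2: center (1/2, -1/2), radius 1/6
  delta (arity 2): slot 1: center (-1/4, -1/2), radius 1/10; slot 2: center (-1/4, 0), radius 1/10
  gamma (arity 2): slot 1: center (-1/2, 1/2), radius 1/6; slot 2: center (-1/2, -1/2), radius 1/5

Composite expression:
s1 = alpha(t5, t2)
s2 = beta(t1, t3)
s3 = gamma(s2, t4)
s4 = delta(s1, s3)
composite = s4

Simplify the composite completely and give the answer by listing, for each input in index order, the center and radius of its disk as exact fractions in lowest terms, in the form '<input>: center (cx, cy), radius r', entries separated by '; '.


Each t-disk chains the slot maps above it in delta; radii multiply.
for t5, the 2-step affine chain lands on center (-1/5, -11/20), radius 1/50
for t2, the 2-step affine chain lands on center (-1/5, -1/2), radius 1/70
for t1, the 3-step affine chain lands on center (-3/10, 7/120), radius 1/420
for t3, the 3-step affine chain lands on center (-7/24, 1/24), radius 1/360
for t4, the 2-step affine chain lands on center (-3/10, -1/20), radius 1/50

t1: center (-3/10, 7/120), radius 1/420; t2: center (-1/5, -1/2), radius 1/70; t3: center (-7/24, 1/24), radius 1/360; t4: center (-3/10, -1/20), radius 1/50; t5: center (-1/5, -11/20), radius 1/50


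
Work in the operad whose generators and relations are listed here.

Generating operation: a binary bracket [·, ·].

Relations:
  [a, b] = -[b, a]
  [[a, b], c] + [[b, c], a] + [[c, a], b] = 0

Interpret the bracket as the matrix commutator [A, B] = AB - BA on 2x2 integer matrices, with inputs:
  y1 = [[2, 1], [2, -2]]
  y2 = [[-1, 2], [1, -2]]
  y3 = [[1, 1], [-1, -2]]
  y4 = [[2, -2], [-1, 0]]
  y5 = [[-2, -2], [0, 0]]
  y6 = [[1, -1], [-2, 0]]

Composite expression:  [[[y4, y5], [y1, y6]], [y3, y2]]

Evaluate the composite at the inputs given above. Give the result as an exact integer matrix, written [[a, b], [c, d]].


[[-280, -820], [-320, 280]]


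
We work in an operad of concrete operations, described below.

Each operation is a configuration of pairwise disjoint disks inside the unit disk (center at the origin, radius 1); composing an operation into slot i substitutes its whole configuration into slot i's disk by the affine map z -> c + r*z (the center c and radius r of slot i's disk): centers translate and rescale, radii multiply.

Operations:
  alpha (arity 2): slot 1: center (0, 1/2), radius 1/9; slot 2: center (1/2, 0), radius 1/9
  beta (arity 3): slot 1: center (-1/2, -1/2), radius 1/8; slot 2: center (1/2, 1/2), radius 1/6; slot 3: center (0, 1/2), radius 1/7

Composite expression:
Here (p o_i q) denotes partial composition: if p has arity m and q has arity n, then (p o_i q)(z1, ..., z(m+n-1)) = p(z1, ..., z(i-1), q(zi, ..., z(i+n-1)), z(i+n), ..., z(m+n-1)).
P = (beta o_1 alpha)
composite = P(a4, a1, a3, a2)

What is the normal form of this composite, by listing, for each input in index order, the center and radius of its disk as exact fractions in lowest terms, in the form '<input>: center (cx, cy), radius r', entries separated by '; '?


a1: center (-7/16, -1/2), radius 1/72; a2: center (0, 1/2), radius 1/7; a3: center (1/2, 1/2), radius 1/6; a4: center (-1/2, -7/16), radius 1/72


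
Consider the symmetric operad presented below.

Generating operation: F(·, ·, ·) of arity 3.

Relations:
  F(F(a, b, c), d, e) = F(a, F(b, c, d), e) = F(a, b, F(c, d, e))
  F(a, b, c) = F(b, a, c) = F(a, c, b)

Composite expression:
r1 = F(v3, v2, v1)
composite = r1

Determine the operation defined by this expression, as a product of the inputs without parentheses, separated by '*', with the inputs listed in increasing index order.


v1 * v2 * v3

Shape and order are irrelevant to F; the v-input set decides.
F(v3, v2, v1) linearizes to v3 * v2 * v1
the factors in increasing index order: v1 * v2 * v3


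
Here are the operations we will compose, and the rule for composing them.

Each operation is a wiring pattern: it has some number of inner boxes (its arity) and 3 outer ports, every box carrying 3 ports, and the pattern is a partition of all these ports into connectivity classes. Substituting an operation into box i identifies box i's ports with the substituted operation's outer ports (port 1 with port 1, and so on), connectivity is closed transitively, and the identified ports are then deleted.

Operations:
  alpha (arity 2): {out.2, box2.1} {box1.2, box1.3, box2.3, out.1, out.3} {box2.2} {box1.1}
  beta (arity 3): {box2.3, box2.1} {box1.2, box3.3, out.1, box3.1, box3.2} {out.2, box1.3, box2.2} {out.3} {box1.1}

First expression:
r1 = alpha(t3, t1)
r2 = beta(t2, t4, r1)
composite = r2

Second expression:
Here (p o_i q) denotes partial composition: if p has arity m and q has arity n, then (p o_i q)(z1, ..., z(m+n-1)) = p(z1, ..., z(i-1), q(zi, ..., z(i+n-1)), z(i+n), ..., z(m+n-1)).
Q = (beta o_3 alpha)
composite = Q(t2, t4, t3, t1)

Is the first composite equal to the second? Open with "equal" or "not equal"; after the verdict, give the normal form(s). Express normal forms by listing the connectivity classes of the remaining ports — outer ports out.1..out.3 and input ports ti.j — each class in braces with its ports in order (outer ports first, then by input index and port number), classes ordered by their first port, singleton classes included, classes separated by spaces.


equal — both sides give {out.1, t1.1, t1.3, t2.2, t3.2, t3.3} {out.2, t2.3, t4.2} {out.3} {t1.2} {t2.1} {t3.1} {t4.1, t4.3}

Normal form of the first expression: {out.1, t1.1, t1.3, t2.2, t3.2, t3.3} {out.2, t2.3, t4.2} {out.3} {t1.2} {t2.1} {t3.1} {t4.1, t4.3}
Normal form of the second expression: {out.1, t1.1, t1.3, t2.2, t3.2, t3.3} {out.2, t2.3, t4.2} {out.3} {t1.2} {t2.1} {t3.1} {t4.1, t4.3}
The normal forms match — equal.


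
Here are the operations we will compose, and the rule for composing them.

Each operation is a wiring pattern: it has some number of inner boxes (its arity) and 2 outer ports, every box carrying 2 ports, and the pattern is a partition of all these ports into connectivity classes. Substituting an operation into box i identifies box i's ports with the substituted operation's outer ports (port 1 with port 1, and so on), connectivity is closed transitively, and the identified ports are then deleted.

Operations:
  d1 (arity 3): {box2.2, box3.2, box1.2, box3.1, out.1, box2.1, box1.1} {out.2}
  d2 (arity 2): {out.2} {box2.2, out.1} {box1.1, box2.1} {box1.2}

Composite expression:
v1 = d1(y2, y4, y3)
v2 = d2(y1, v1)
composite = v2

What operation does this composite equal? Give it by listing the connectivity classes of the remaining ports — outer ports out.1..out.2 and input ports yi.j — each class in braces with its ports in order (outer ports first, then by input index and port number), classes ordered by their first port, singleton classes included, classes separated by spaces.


Two ports join when wires chain via d2-identified ports.
stage d1: inputs (y2, y4, y3), connectivity {out.1, y2.1, y2.2, y3.1, y3.2, y4.1, y4.2} {out.2}, out.j its boundary
stage d2: inputs (y1, y2, y4, y3), connectivity {out.1} {out.2} {y1.1, y2.1, y2.2, y3.1, y3.2, y4.1, y4.2} {y1.2}, out.j its boundary

{out.1} {out.2} {y1.1, y2.1, y2.2, y3.1, y3.2, y4.1, y4.2} {y1.2}


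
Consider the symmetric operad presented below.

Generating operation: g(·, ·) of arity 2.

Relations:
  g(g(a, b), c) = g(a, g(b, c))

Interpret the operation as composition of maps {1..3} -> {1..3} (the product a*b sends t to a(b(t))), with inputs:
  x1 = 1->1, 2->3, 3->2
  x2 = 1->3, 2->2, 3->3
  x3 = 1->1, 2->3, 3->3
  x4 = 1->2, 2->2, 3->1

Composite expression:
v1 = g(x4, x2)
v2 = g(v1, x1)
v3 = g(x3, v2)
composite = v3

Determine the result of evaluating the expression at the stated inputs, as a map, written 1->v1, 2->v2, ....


g(x4, x2) = 1->1, 2->2, 3->1
g(g(x4, x2), x1) = 1->1, 2->1, 3->2
g(x3, g(g(x4, x2), x1)) = 1->1, 2->1, 3->3

1->1, 2->1, 3->3


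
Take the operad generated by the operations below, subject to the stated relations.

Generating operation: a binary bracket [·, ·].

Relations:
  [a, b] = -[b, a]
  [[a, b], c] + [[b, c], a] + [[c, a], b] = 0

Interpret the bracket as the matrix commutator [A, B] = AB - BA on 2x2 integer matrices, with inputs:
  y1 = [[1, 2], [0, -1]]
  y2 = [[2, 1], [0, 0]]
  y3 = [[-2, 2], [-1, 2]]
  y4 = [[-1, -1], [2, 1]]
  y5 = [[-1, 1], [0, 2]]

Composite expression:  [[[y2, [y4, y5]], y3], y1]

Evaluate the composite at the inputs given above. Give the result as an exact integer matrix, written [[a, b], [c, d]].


[y4, y5] = [[-2, -5], [-6, 2]]
[y2, [y4, y5]] = [[-6, -6], [12, 6]]
[[y2, [y4, y5]], y3] = [[-18, -48], [-60, 18]]
[[[y2, [y4, y5]], y3], y1] = [[120, 24], [-120, -120]]

[[120, 24], [-120, -120]]


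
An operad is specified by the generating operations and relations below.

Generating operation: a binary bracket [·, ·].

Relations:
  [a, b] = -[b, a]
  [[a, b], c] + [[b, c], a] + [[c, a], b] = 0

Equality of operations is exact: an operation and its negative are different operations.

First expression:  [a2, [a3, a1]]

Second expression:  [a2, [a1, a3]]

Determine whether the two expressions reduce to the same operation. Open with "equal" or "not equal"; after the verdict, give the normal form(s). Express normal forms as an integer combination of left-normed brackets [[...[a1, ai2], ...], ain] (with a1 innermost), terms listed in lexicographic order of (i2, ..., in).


not equal — first [[a1, a3], a2], second -[[a1, a3], a2]

The first expression, normalized: [[a1, a3], a2]
The second expression, normalized: -[[a1, a3], a2]
The forms do not match — not equal.


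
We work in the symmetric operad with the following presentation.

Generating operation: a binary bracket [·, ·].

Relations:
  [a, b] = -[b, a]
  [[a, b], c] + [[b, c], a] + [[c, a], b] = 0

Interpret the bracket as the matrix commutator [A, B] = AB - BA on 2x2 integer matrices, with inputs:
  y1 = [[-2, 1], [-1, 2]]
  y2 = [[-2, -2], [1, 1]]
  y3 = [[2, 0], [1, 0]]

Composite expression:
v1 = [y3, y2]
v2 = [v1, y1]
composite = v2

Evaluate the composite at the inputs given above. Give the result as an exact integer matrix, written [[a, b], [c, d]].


[[9, -12], [24, -9]]


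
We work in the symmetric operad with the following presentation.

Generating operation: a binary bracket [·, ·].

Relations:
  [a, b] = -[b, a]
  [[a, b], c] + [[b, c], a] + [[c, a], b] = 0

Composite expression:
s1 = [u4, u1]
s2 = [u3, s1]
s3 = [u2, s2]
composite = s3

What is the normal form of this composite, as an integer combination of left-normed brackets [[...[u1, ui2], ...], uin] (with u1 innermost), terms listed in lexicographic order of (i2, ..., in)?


-[[[u1, u4], u3], u2]

Left-normed coefficients sit on the u1-initial expansion words.
Composite bracket: [u2, [u3, [u4, u1]]]
Applying ab - ba throughout gives 8 signed words (2^3 = 8).
Collect the words opening with u1:
  u1u4u3u2 (sign -1) contributes -[[[u1, u4], u3], u2]


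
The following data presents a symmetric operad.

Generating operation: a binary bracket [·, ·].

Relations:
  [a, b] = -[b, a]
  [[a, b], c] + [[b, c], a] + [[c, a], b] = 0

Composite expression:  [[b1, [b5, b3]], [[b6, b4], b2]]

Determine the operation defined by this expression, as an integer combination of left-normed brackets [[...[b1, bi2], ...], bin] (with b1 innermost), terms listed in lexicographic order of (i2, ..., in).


Antisymmetry and Jacobi reduce to b1-anchored left-normed brackets.
Composite bracket: [[b1, [b5, b3]], [[b6, b4], b2]]
Full expansion: 32 signed words from ab - ba (2^5 = 32).
Collect the words opening with b1:
  b1b3b5b2b4b6 appears with sign -1, giving the term -[[[[[b1, b3], b5], b2], b4], b6]
  b1b3b5b2b6b4 appears with sign +1, giving the term +[[[[[b1, b3], b5], b2], b6], b4]
  b1b3b5b4b6b2 appears with sign +1, giving the term +[[[[[b1, b3], b5], b4], b6], b2]
  b1b3b5b6b4b2 appears with sign -1, giving the term -[[[[[b1, b3], b5], b6], b4], b2]
  b1b5b3b2b4b6 appears with sign +1, giving the term +[[[[[b1, b5], b3], b2], b4], b6]
  b1b5b3b2b6b4 appears with sign -1, giving the term -[[[[[b1, b5], b3], b2], b6], b4]
  b1b5b3b4b6b2 appears with sign -1, giving the term -[[[[[b1, b5], b3], b4], b6], b2]
  b1b5b3b6b4b2 appears with sign +1, giving the term +[[[[[b1, b5], b3], b6], b4], b2]

-[[[[[b1, b3], b5], b2], b4], b6] + [[[[[b1, b3], b5], b2], b6], b4] + [[[[[b1, b3], b5], b4], b6], b2] - [[[[[b1, b3], b5], b6], b4], b2] + [[[[[b1, b5], b3], b2], b4], b6] - [[[[[b1, b5], b3], b2], b6], b4] - [[[[[b1, b5], b3], b4], b6], b2] + [[[[[b1, b5], b3], b6], b4], b2]


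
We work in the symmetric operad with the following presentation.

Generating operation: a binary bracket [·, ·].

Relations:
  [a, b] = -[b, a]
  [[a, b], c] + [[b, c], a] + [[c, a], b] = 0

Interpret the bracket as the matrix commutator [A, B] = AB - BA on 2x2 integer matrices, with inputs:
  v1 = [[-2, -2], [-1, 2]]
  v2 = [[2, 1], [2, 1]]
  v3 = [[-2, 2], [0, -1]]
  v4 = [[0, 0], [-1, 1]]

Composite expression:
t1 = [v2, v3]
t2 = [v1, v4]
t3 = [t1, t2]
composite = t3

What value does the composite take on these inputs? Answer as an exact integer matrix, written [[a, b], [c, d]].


[[-13, 4], [-32, 13]]

[v2, v3] = [[-4, 3], [-2, 4]]
[v1, v4] = [[2, -2], [-3, -2]]
[[v2, v3], [v1, v4]] = [[-13, 4], [-32, 13]]


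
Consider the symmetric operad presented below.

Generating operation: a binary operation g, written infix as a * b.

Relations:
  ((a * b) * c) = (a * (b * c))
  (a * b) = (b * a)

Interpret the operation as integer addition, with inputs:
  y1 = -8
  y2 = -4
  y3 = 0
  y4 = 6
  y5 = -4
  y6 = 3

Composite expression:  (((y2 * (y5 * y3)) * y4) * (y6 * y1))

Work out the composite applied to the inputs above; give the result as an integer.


-7

(y5 * y3) = -4
(y2 * (y5 * y3)) = -8
((y2 * (y5 * y3)) * y4) = -2
(y6 * y1) = -5
(((y2 * (y5 * y3)) * y4) * (y6 * y1)) = -7


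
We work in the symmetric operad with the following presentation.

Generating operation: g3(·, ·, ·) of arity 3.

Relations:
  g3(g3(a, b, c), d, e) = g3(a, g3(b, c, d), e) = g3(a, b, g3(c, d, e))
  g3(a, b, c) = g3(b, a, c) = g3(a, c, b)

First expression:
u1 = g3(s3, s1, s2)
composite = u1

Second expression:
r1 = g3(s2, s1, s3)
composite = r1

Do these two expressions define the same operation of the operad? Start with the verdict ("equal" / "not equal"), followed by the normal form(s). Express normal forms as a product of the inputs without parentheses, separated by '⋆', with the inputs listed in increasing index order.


The first composite normalizes to s1 ⋆ s2 ⋆ s3
The second composite normalizes to s1 ⋆ s2 ⋆ s3
Identical normal forms: equal.

equal — both sides give s1 ⋆ s2 ⋆ s3


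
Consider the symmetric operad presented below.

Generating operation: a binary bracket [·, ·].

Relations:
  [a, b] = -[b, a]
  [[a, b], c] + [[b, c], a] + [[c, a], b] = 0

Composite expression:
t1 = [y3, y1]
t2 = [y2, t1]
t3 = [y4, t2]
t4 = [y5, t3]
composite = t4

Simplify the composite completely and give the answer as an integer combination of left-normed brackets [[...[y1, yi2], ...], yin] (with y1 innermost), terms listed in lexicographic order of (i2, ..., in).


[[[[y1, y3], y2], y4], y5]

Antisymmetry and Jacobi reduce to y1-anchored left-normed brackets.
Composite bracket: [y5, [y4, [y2, [y3, y1]]]]
The bracket unfolds into 16 signed words via [a, b] = ab - ba (2^4 = 16).
Only words starting with y1 matter:
  word y1y3y2y4y5 has sign +1, contributing +[[[[y1, y3], y2], y4], y5]


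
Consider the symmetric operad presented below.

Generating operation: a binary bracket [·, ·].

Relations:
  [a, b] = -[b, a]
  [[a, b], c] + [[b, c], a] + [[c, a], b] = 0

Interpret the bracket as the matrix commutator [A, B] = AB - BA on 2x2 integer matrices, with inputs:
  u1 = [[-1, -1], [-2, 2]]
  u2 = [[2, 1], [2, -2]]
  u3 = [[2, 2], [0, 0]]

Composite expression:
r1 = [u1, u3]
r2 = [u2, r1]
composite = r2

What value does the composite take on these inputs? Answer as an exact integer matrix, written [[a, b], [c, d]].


[[4, -24], [32, -4]]


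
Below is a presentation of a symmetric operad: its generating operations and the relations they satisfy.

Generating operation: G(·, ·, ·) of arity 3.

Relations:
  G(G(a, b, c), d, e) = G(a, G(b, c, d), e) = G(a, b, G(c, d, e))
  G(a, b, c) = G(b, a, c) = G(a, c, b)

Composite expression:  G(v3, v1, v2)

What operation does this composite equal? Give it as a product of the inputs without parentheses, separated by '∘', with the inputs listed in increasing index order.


v1 ∘ v2 ∘ v3


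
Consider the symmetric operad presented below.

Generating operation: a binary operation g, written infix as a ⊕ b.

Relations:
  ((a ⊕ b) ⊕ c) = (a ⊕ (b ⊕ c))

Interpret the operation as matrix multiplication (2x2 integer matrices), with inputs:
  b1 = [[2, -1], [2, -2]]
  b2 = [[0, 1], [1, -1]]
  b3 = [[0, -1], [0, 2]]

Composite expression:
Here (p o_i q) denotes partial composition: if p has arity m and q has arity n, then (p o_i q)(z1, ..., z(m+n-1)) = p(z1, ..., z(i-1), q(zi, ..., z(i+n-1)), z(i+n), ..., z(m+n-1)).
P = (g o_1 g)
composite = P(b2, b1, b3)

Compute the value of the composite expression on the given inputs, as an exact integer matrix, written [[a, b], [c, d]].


(b2 ⊕ b1) = [[2, -2], [0, 1]]
((b2 ⊕ b1) ⊕ b3) = [[0, -6], [0, 2]]

[[0, -6], [0, 2]]
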